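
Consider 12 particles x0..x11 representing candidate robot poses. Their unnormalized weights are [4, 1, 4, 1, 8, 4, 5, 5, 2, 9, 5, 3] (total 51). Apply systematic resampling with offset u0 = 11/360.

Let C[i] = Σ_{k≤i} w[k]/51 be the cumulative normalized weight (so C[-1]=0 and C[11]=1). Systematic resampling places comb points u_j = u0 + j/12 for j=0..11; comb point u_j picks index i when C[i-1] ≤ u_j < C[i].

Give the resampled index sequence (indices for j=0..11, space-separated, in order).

0 2 4 4 5 6 7 7 9 9 10 11

C = [4/51, 5/51, 3/17, 10/51, 6/17, 22/51, 9/17, 32/51, 2/3, 43/51, 16/17, 1]
j=0: u_0=11/360 ∈ [0, 4/51) → index 0
j=1: u_1=41/360 ∈ [5/51, 3/17) → index 2
j=2: u_2=71/360 ∈ [10/51, 6/17) → index 4
j=3: u_3=101/360 ∈ [10/51, 6/17) → index 4
j=4: u_4=131/360 ∈ [6/17, 22/51) → index 5
j=5: u_5=161/360 ∈ [22/51, 9/17) → index 6
j=6: u_6=191/360 ∈ [9/17, 32/51) → index 7
j=7: u_7=221/360 ∈ [9/17, 32/51) → index 7
j=8: u_8=251/360 ∈ [2/3, 43/51) → index 9
j=9: u_9=281/360 ∈ [2/3, 43/51) → index 9
j=10: u_10=311/360 ∈ [43/51, 16/17) → index 10
j=11: u_11=341/360 ∈ [16/17, 1) → index 11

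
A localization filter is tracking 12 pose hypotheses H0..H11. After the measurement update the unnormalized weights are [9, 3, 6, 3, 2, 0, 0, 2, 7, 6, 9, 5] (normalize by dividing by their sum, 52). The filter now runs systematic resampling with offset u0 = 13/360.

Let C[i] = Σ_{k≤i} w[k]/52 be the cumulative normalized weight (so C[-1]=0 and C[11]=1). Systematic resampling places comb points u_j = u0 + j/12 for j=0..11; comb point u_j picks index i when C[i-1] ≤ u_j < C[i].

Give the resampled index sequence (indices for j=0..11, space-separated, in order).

0 0 1 2 3 7 8 9 9 10 10 11

C = [9/52, 3/13, 9/26, 21/52, 23/52, 23/52, 23/52, 25/52, 8/13, 19/26, 47/52, 1]
j=0: u_0=13/360 ∈ [0, 9/52) → index 0
j=1: u_1=43/360 ∈ [0, 9/52) → index 0
j=2: u_2=73/360 ∈ [9/52, 3/13) → index 1
j=3: u_3=103/360 ∈ [3/13, 9/26) → index 2
j=4: u_4=133/360 ∈ [9/26, 21/52) → index 3
j=5: u_5=163/360 ∈ [23/52, 25/52) → index 7
j=6: u_6=193/360 ∈ [25/52, 8/13) → index 8
j=7: u_7=223/360 ∈ [8/13, 19/26) → index 9
j=8: u_8=253/360 ∈ [8/13, 19/26) → index 9
j=9: u_9=283/360 ∈ [19/26, 47/52) → index 10
j=10: u_10=313/360 ∈ [19/26, 47/52) → index 10
j=11: u_11=343/360 ∈ [47/52, 1) → index 11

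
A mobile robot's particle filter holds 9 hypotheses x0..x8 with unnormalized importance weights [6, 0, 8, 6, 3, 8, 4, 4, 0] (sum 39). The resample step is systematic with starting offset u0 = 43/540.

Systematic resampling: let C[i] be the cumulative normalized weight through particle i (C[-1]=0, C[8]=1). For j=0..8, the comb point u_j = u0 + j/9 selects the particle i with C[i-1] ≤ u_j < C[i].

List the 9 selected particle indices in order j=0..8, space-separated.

0 2 2 3 4 5 5 6 7

C = [2/13, 2/13, 14/39, 20/39, 23/39, 31/39, 35/39, 1, 1]
j=0: u_0=43/540 ∈ [0, 2/13) → index 0
j=1: u_1=103/540 ∈ [2/13, 14/39) → index 2
j=2: u_2=163/540 ∈ [2/13, 14/39) → index 2
j=3: u_3=223/540 ∈ [14/39, 20/39) → index 3
j=4: u_4=283/540 ∈ [20/39, 23/39) → index 4
j=5: u_5=343/540 ∈ [23/39, 31/39) → index 5
j=6: u_6=403/540 ∈ [23/39, 31/39) → index 5
j=7: u_7=463/540 ∈ [31/39, 35/39) → index 6
j=8: u_8=523/540 ∈ [35/39, 1) → index 7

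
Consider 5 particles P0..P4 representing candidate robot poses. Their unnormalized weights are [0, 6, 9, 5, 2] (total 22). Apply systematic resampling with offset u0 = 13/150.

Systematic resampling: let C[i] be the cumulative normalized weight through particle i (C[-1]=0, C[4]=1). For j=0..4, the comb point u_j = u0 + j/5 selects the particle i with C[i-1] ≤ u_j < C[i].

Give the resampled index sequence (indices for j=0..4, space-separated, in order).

C = [0, 3/11, 15/22, 10/11, 1]
j=0: u_0=13/150 ∈ [0, 3/11) → index 1
j=1: u_1=43/150 ∈ [3/11, 15/22) → index 2
j=2: u_2=73/150 ∈ [3/11, 15/22) → index 2
j=3: u_3=103/150 ∈ [15/22, 10/11) → index 3
j=4: u_4=133/150 ∈ [15/22, 10/11) → index 3

1 2 2 3 3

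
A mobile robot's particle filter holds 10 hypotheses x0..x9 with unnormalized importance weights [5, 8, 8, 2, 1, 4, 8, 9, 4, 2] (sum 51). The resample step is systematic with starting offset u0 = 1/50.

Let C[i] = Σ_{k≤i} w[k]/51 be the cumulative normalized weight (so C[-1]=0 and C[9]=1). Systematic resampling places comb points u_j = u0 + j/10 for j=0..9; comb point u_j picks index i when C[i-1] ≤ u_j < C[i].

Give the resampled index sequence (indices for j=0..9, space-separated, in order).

C = [5/51, 13/51, 7/17, 23/51, 8/17, 28/51, 12/17, 15/17, 49/51, 1]
j=0: u_0=1/50 ∈ [0, 5/51) → index 0
j=1: u_1=3/25 ∈ [5/51, 13/51) → index 1
j=2: u_2=11/50 ∈ [5/51, 13/51) → index 1
j=3: u_3=8/25 ∈ [13/51, 7/17) → index 2
j=4: u_4=21/50 ∈ [7/17, 23/51) → index 3
j=5: u_5=13/25 ∈ [8/17, 28/51) → index 5
j=6: u_6=31/50 ∈ [28/51, 12/17) → index 6
j=7: u_7=18/25 ∈ [12/17, 15/17) → index 7
j=8: u_8=41/50 ∈ [12/17, 15/17) → index 7
j=9: u_9=23/25 ∈ [15/17, 49/51) → index 8

0 1 1 2 3 5 6 7 7 8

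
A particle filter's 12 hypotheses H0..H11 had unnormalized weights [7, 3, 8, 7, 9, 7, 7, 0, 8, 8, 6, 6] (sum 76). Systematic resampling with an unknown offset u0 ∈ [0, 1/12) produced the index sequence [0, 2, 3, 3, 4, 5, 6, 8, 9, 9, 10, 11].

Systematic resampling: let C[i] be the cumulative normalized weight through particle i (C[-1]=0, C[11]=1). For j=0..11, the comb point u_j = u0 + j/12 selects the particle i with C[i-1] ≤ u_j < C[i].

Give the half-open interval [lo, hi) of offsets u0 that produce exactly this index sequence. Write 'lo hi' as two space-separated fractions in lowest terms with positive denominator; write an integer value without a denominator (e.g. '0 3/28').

4/57 3/38

C = [7/76, 5/38, 9/38, 25/76, 17/38, 41/76, 12/19, 12/19, 14/19, 16/19, 35/38, 1]
j=0 picked index 0: u0 ∈ [0, 7/76)
j=1 picked index 2: u0 ∈ [11/228, 35/228)
j=2 picked index 3: u0 ∈ [4/57, 37/228)
j=3 picked index 3: u0 ∈ [-1/76, 3/38)
j=4 picked index 4: u0 ∈ [-1/228, 13/114)
j=5 picked index 5: u0 ∈ [7/228, 7/57)
j=6 picked index 6: u0 ∈ [3/76, 5/38)
j=7 picked index 8: u0 ∈ [11/228, 35/228)
j=8 picked index 9: u0 ∈ [4/57, 10/57)
j=9 picked index 9: u0 ∈ [-1/76, 7/76)
j=10 picked index 10: u0 ∈ [1/114, 5/57)
j=11 picked index 11: u0 ∈ [1/228, 1/12)
intersection: [4/57, 3/38)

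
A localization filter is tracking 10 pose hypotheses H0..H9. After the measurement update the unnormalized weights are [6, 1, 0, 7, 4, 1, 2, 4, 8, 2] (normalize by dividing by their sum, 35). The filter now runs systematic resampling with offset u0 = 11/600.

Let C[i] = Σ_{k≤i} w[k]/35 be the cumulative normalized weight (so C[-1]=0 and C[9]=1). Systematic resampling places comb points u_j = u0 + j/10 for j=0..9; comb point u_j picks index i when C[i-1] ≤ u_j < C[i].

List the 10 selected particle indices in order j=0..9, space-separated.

C = [6/35, 1/5, 1/5, 2/5, 18/35, 19/35, 3/5, 5/7, 33/35, 1]
j=0: u_0=11/600 ∈ [0, 6/35) → index 0
j=1: u_1=71/600 ∈ [0, 6/35) → index 0
j=2: u_2=131/600 ∈ [1/5, 2/5) → index 3
j=3: u_3=191/600 ∈ [1/5, 2/5) → index 3
j=4: u_4=251/600 ∈ [2/5, 18/35) → index 4
j=5: u_5=311/600 ∈ [18/35, 19/35) → index 5
j=6: u_6=371/600 ∈ [3/5, 5/7) → index 7
j=7: u_7=431/600 ∈ [5/7, 33/35) → index 8
j=8: u_8=491/600 ∈ [5/7, 33/35) → index 8
j=9: u_9=551/600 ∈ [5/7, 33/35) → index 8

0 0 3 3 4 5 7 8 8 8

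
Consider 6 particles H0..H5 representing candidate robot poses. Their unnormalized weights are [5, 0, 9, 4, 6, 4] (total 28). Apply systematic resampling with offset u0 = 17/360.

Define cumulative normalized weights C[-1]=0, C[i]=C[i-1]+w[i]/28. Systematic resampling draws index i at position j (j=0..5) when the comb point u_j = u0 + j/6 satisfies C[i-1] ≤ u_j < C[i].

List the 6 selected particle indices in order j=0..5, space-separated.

C = [5/28, 5/28, 1/2, 9/14, 6/7, 1]
j=0: u_0=17/360 ∈ [0, 5/28) → index 0
j=1: u_1=77/360 ∈ [5/28, 1/2) → index 2
j=2: u_2=137/360 ∈ [5/28, 1/2) → index 2
j=3: u_3=197/360 ∈ [1/2, 9/14) → index 3
j=4: u_4=257/360 ∈ [9/14, 6/7) → index 4
j=5: u_5=317/360 ∈ [6/7, 1) → index 5

0 2 2 3 4 5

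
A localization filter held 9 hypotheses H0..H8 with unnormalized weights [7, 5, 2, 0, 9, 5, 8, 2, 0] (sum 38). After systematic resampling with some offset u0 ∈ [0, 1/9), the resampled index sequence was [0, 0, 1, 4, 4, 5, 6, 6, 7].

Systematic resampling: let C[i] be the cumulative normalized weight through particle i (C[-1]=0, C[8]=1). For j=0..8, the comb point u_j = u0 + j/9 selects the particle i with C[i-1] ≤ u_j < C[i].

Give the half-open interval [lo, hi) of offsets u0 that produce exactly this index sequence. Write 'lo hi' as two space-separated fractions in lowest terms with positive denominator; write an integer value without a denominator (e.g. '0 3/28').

4/57 25/342

C = [7/38, 6/19, 7/19, 7/19, 23/38, 14/19, 18/19, 1, 1]
j=0 picked index 0: u0 ∈ [0, 7/38)
j=1 picked index 0: u0 ∈ [-1/9, 25/342)
j=2 picked index 1: u0 ∈ [-13/342, 16/171)
j=3 picked index 4: u0 ∈ [2/57, 31/114)
j=4 picked index 4: u0 ∈ [-13/171, 55/342)
j=5 picked index 5: u0 ∈ [17/342, 31/171)
j=6 picked index 6: u0 ∈ [4/57, 16/57)
j=7 picked index 6: u0 ∈ [-7/171, 29/171)
j=8 picked index 7: u0 ∈ [10/171, 1/9)
intersection: [4/57, 25/342)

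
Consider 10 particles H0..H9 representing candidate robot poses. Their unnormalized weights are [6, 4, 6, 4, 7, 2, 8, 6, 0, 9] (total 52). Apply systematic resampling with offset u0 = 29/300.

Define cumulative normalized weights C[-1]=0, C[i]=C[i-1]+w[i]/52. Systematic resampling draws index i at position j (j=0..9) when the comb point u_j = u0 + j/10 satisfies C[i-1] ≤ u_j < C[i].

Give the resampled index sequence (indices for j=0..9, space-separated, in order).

0 2 2 4 4 6 6 7 9 9

C = [3/26, 5/26, 4/13, 5/13, 27/52, 29/52, 37/52, 43/52, 43/52, 1]
j=0: u_0=29/300 ∈ [0, 3/26) → index 0
j=1: u_1=59/300 ∈ [5/26, 4/13) → index 2
j=2: u_2=89/300 ∈ [5/26, 4/13) → index 2
j=3: u_3=119/300 ∈ [5/13, 27/52) → index 4
j=4: u_4=149/300 ∈ [5/13, 27/52) → index 4
j=5: u_5=179/300 ∈ [29/52, 37/52) → index 6
j=6: u_6=209/300 ∈ [29/52, 37/52) → index 6
j=7: u_7=239/300 ∈ [37/52, 43/52) → index 7
j=8: u_8=269/300 ∈ [43/52, 1) → index 9
j=9: u_9=299/300 ∈ [43/52, 1) → index 9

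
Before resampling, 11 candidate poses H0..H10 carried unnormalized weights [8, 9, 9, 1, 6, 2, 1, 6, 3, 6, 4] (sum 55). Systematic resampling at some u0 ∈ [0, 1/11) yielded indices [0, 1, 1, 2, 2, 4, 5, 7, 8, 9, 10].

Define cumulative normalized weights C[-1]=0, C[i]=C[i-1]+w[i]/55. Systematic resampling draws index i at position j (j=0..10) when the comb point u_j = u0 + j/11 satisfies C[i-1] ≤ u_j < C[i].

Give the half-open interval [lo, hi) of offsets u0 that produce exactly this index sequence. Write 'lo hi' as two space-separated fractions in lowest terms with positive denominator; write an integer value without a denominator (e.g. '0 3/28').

3/55 1/11

C = [8/55, 17/55, 26/55, 27/55, 3/5, 7/11, 36/55, 42/55, 9/11, 51/55, 1]
j=0 picked index 0: u0 ∈ [0, 8/55)
j=1 picked index 1: u0 ∈ [3/55, 12/55)
j=2 picked index 1: u0 ∈ [-2/55, 7/55)
j=3 picked index 2: u0 ∈ [2/55, 1/5)
j=4 picked index 2: u0 ∈ [-3/55, 6/55)
j=5 picked index 4: u0 ∈ [2/55, 8/55)
j=6 picked index 5: u0 ∈ [3/55, 1/11)
j=7 picked index 7: u0 ∈ [1/55, 7/55)
j=8 picked index 8: u0 ∈ [2/55, 1/11)
j=9 picked index 9: u0 ∈ [0, 6/55)
j=10 picked index 10: u0 ∈ [1/55, 1/11)
intersection: [3/55, 1/11)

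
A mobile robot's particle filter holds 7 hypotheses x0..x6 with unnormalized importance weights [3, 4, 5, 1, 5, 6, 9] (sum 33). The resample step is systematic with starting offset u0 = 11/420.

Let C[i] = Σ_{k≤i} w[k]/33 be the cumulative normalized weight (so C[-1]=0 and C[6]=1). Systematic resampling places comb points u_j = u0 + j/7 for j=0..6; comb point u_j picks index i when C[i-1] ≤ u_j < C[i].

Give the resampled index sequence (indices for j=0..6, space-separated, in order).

C = [1/11, 7/33, 4/11, 13/33, 6/11, 8/11, 1]
j=0: u_0=11/420 ∈ [0, 1/11) → index 0
j=1: u_1=71/420 ∈ [1/11, 7/33) → index 1
j=2: u_2=131/420 ∈ [7/33, 4/11) → index 2
j=3: u_3=191/420 ∈ [13/33, 6/11) → index 4
j=4: u_4=251/420 ∈ [6/11, 8/11) → index 5
j=5: u_5=311/420 ∈ [8/11, 1) → index 6
j=6: u_6=53/60 ∈ [8/11, 1) → index 6

0 1 2 4 5 6 6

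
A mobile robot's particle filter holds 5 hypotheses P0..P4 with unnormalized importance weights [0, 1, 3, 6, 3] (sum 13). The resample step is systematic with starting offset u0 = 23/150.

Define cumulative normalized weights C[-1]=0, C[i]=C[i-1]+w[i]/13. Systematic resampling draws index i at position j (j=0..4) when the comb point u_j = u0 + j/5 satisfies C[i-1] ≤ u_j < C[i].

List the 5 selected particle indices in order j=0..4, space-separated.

C = [0, 1/13, 4/13, 10/13, 1]
j=0: u_0=23/150 ∈ [1/13, 4/13) → index 2
j=1: u_1=53/150 ∈ [4/13, 10/13) → index 3
j=2: u_2=83/150 ∈ [4/13, 10/13) → index 3
j=3: u_3=113/150 ∈ [4/13, 10/13) → index 3
j=4: u_4=143/150 ∈ [10/13, 1) → index 4

2 3 3 3 4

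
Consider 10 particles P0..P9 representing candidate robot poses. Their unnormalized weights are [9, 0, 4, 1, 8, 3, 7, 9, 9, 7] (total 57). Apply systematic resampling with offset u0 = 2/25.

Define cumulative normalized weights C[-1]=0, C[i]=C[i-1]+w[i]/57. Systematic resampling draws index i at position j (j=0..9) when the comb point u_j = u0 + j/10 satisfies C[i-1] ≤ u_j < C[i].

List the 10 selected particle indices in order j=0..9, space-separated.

0 2 4 4 6 7 7 8 9 9

C = [3/19, 3/19, 13/57, 14/57, 22/57, 25/57, 32/57, 41/57, 50/57, 1]
j=0: u_0=2/25 ∈ [0, 3/19) → index 0
j=1: u_1=9/50 ∈ [3/19, 13/57) → index 2
j=2: u_2=7/25 ∈ [14/57, 22/57) → index 4
j=3: u_3=19/50 ∈ [14/57, 22/57) → index 4
j=4: u_4=12/25 ∈ [25/57, 32/57) → index 6
j=5: u_5=29/50 ∈ [32/57, 41/57) → index 7
j=6: u_6=17/25 ∈ [32/57, 41/57) → index 7
j=7: u_7=39/50 ∈ [41/57, 50/57) → index 8
j=8: u_8=22/25 ∈ [50/57, 1) → index 9
j=9: u_9=49/50 ∈ [50/57, 1) → index 9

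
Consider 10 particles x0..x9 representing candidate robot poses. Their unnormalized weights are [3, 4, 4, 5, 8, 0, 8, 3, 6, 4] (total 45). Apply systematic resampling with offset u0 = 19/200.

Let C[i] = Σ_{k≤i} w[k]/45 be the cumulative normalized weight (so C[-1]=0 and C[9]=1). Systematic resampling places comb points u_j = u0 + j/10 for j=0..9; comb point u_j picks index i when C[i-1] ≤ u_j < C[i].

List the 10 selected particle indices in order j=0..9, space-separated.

1 2 3 4 4 6 6 8 8 9

C = [1/15, 7/45, 11/45, 16/45, 8/15, 8/15, 32/45, 7/9, 41/45, 1]
j=0: u_0=19/200 ∈ [1/15, 7/45) → index 1
j=1: u_1=39/200 ∈ [7/45, 11/45) → index 2
j=2: u_2=59/200 ∈ [11/45, 16/45) → index 3
j=3: u_3=79/200 ∈ [16/45, 8/15) → index 4
j=4: u_4=99/200 ∈ [16/45, 8/15) → index 4
j=5: u_5=119/200 ∈ [8/15, 32/45) → index 6
j=6: u_6=139/200 ∈ [8/15, 32/45) → index 6
j=7: u_7=159/200 ∈ [7/9, 41/45) → index 8
j=8: u_8=179/200 ∈ [7/9, 41/45) → index 8
j=9: u_9=199/200 ∈ [41/45, 1) → index 9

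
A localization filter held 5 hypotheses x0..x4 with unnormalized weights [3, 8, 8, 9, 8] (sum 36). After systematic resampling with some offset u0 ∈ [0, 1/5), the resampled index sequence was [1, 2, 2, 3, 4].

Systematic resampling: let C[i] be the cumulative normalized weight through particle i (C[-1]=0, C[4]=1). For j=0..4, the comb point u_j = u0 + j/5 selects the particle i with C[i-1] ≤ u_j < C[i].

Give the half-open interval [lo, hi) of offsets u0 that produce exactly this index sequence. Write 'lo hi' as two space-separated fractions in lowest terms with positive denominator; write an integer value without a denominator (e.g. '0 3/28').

19/180 23/180

C = [1/12, 11/36, 19/36, 7/9, 1]
j=0 picked index 1: u0 ∈ [1/12, 11/36)
j=1 picked index 2: u0 ∈ [19/180, 59/180)
j=2 picked index 2: u0 ∈ [-17/180, 23/180)
j=3 picked index 3: u0 ∈ [-13/180, 8/45)
j=4 picked index 4: u0 ∈ [-1/45, 1/5)
intersection: [19/180, 23/180)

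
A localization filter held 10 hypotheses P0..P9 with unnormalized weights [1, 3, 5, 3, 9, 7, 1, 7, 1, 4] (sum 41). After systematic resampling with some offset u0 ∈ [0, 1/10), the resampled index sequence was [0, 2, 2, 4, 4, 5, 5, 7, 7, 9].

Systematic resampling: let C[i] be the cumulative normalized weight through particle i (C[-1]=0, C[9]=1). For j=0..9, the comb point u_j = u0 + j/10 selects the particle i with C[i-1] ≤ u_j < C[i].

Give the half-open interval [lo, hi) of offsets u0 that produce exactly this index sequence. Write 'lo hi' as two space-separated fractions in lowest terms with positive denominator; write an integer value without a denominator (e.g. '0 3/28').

1/82 4/205

C = [1/41, 4/41, 9/41, 12/41, 21/41, 28/41, 29/41, 36/41, 37/41, 1]
j=0 picked index 0: u0 ∈ [0, 1/41)
j=1 picked index 2: u0 ∈ [-1/410, 49/410)
j=2 picked index 2: u0 ∈ [-21/205, 4/205)
j=3 picked index 4: u0 ∈ [-3/410, 87/410)
j=4 picked index 4: u0 ∈ [-22/205, 23/205)
j=5 picked index 5: u0 ∈ [1/82, 15/82)
j=6 picked index 5: u0 ∈ [-18/205, 17/205)
j=7 picked index 7: u0 ∈ [3/410, 73/410)
j=8 picked index 7: u0 ∈ [-19/205, 16/205)
j=9 picked index 9: u0 ∈ [1/410, 1/10)
intersection: [1/82, 4/205)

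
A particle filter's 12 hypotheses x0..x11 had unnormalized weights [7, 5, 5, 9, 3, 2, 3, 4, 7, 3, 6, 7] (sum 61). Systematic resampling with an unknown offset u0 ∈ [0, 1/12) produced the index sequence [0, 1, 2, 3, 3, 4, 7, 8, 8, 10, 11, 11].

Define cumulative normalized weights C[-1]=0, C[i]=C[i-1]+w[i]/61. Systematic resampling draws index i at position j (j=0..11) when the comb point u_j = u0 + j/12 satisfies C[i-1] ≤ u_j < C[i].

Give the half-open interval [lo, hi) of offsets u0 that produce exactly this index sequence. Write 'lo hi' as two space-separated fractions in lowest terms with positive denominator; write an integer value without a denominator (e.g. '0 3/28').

7/122 43/732

C = [7/61, 12/61, 17/61, 26/61, 29/61, 31/61, 34/61, 38/61, 45/61, 48/61, 54/61, 1]
j=0 picked index 0: u0 ∈ [0, 7/61)
j=1 picked index 1: u0 ∈ [23/732, 83/732)
j=2 picked index 2: u0 ∈ [11/366, 41/366)
j=3 picked index 3: u0 ∈ [7/244, 43/244)
j=4 picked index 3: u0 ∈ [-10/183, 17/183)
j=5 picked index 4: u0 ∈ [7/732, 43/732)
j=6 picked index 7: u0 ∈ [7/122, 15/122)
j=7 picked index 8: u0 ∈ [29/732, 113/732)
j=8 picked index 8: u0 ∈ [-8/183, 13/183)
j=9 picked index 10: u0 ∈ [9/244, 33/244)
j=10 picked index 11: u0 ∈ [19/366, 1/6)
j=11 picked index 11: u0 ∈ [-23/732, 1/12)
intersection: [7/122, 43/732)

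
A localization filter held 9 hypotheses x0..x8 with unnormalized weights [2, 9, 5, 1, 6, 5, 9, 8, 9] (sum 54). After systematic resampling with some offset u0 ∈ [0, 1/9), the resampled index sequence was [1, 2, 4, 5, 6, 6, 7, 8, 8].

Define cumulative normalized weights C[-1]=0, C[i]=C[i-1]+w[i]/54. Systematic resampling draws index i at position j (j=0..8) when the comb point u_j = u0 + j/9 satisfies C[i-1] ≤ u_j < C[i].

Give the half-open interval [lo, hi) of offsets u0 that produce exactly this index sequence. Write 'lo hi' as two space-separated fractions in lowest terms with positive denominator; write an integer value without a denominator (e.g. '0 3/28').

5/54 1/9

C = [1/27, 11/54, 8/27, 17/54, 23/54, 14/27, 37/54, 5/6, 1]
j=0 picked index 1: u0 ∈ [1/27, 11/54)
j=1 picked index 2: u0 ∈ [5/54, 5/27)
j=2 picked index 4: u0 ∈ [5/54, 11/54)
j=3 picked index 5: u0 ∈ [5/54, 5/27)
j=4 picked index 6: u0 ∈ [2/27, 13/54)
j=5 picked index 6: u0 ∈ [-1/27, 7/54)
j=6 picked index 7: u0 ∈ [1/54, 1/6)
j=7 picked index 8: u0 ∈ [1/18, 2/9)
j=8 picked index 8: u0 ∈ [-1/18, 1/9)
intersection: [5/54, 1/9)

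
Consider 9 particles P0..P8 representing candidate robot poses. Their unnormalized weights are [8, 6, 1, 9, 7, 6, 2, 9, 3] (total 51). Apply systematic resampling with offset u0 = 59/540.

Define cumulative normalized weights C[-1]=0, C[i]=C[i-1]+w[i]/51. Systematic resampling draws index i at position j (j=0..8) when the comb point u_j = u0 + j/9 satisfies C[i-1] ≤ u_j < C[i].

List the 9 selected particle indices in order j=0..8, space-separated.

0 1 3 3 4 5 7 7 8

C = [8/51, 14/51, 5/17, 8/17, 31/51, 37/51, 13/17, 16/17, 1]
j=0: u_0=59/540 ∈ [0, 8/51) → index 0
j=1: u_1=119/540 ∈ [8/51, 14/51) → index 1
j=2: u_2=179/540 ∈ [5/17, 8/17) → index 3
j=3: u_3=239/540 ∈ [5/17, 8/17) → index 3
j=4: u_4=299/540 ∈ [8/17, 31/51) → index 4
j=5: u_5=359/540 ∈ [31/51, 37/51) → index 5
j=6: u_6=419/540 ∈ [13/17, 16/17) → index 7
j=7: u_7=479/540 ∈ [13/17, 16/17) → index 7
j=8: u_8=539/540 ∈ [16/17, 1) → index 8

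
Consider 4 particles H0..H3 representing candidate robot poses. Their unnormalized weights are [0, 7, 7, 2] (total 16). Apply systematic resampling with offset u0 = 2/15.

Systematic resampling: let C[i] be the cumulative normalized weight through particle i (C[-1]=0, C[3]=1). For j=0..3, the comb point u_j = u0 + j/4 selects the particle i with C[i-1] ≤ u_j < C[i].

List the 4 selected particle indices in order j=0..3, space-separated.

C = [0, 7/16, 7/8, 1]
j=0: u_0=2/15 ∈ [0, 7/16) → index 1
j=1: u_1=23/60 ∈ [0, 7/16) → index 1
j=2: u_2=19/30 ∈ [7/16, 7/8) → index 2
j=3: u_3=53/60 ∈ [7/8, 1) → index 3

1 1 2 3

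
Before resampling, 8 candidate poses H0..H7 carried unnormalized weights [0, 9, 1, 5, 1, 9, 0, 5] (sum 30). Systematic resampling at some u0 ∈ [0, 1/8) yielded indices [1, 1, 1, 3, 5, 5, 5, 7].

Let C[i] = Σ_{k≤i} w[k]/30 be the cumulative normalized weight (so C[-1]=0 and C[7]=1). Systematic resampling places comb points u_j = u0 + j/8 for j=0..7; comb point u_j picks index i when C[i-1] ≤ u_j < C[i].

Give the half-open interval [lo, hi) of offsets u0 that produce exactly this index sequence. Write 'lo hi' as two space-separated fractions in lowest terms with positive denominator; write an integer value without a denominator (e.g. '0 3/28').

1/30 1/20

C = [0, 3/10, 1/3, 1/2, 8/15, 5/6, 5/6, 1]
j=0 picked index 1: u0 ∈ [0, 3/10)
j=1 picked index 1: u0 ∈ [-1/8, 7/40)
j=2 picked index 1: u0 ∈ [-1/4, 1/20)
j=3 picked index 3: u0 ∈ [-1/24, 1/8)
j=4 picked index 5: u0 ∈ [1/30, 1/3)
j=5 picked index 5: u0 ∈ [-11/120, 5/24)
j=6 picked index 5: u0 ∈ [-13/60, 1/12)
j=7 picked index 7: u0 ∈ [-1/24, 1/8)
intersection: [1/30, 1/20)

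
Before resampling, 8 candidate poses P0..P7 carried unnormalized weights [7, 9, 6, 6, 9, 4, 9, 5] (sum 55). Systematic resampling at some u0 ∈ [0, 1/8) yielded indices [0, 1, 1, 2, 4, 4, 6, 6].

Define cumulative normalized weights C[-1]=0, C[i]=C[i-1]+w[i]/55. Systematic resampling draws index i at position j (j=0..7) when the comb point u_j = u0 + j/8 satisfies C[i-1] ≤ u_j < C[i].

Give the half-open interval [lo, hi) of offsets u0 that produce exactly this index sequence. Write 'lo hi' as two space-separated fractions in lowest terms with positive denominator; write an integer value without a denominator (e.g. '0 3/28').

1/110 1/40

C = [7/55, 16/55, 2/5, 28/55, 37/55, 41/55, 10/11, 1]
j=0 picked index 0: u0 ∈ [0, 7/55)
j=1 picked index 1: u0 ∈ [1/440, 73/440)
j=2 picked index 1: u0 ∈ [-27/220, 9/220)
j=3 picked index 2: u0 ∈ [-37/440, 1/40)
j=4 picked index 4: u0 ∈ [1/110, 19/110)
j=5 picked index 4: u0 ∈ [-51/440, 21/440)
j=6 picked index 6: u0 ∈ [-1/220, 7/44)
j=7 picked index 6: u0 ∈ [-57/440, 3/88)
intersection: [1/110, 1/40)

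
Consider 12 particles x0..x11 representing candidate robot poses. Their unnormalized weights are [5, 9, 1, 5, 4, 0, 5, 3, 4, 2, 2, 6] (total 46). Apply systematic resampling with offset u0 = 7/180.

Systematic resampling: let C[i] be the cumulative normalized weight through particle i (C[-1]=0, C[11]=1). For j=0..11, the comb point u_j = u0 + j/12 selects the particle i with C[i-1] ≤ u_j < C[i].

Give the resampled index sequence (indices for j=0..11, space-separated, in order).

C = [5/46, 7/23, 15/46, 10/23, 12/23, 12/23, 29/46, 16/23, 18/23, 19/23, 20/23, 1]
j=0: u_0=7/180 ∈ [0, 5/46) → index 0
j=1: u_1=11/90 ∈ [5/46, 7/23) → index 1
j=2: u_2=37/180 ∈ [5/46, 7/23) → index 1
j=3: u_3=13/45 ∈ [5/46, 7/23) → index 1
j=4: u_4=67/180 ∈ [15/46, 10/23) → index 3
j=5: u_5=41/90 ∈ [10/23, 12/23) → index 4
j=6: u_6=97/180 ∈ [12/23, 29/46) → index 6
j=7: u_7=28/45 ∈ [12/23, 29/46) → index 6
j=8: u_8=127/180 ∈ [16/23, 18/23) → index 8
j=9: u_9=71/90 ∈ [18/23, 19/23) → index 9
j=10: u_10=157/180 ∈ [20/23, 1) → index 11
j=11: u_11=43/45 ∈ [20/23, 1) → index 11

0 1 1 1 3 4 6 6 8 9 11 11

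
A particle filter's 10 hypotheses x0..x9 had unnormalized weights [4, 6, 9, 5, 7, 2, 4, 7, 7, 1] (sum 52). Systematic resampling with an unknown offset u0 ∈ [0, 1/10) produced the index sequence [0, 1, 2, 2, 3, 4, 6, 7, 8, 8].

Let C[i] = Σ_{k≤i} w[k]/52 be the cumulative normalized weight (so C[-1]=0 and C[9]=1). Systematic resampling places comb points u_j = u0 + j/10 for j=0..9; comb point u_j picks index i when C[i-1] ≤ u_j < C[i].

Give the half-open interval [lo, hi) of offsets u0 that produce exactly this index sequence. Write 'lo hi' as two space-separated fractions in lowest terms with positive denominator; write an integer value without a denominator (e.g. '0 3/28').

C = [1/13, 5/26, 19/52, 6/13, 31/52, 33/52, 37/52, 11/13, 51/52, 1]
j=0 picked index 0: u0 ∈ [0, 1/13)
j=1 picked index 1: u0 ∈ [-3/130, 6/65)
j=2 picked index 2: u0 ∈ [-1/130, 43/260)
j=3 picked index 2: u0 ∈ [-7/65, 17/260)
j=4 picked index 3: u0 ∈ [-9/260, 4/65)
j=5 picked index 4: u0 ∈ [-1/26, 5/52)
j=6 picked index 6: u0 ∈ [9/260, 29/260)
j=7 picked index 7: u0 ∈ [3/260, 19/130)
j=8 picked index 8: u0 ∈ [3/65, 47/260)
j=9 picked index 8: u0 ∈ [-7/130, 21/260)
intersection: [3/65, 4/65)

3/65 4/65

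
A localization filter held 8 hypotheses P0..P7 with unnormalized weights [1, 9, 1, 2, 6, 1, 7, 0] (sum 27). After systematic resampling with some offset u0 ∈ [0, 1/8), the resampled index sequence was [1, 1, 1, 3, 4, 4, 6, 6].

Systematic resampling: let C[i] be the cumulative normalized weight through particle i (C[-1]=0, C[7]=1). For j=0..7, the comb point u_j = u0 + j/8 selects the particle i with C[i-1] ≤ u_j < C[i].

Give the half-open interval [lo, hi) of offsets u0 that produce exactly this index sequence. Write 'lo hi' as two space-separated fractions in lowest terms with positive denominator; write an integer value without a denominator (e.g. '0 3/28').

C = [1/27, 10/27, 11/27, 13/27, 19/27, 20/27, 1, 1]
j=0 picked index 1: u0 ∈ [1/27, 10/27)
j=1 picked index 1: u0 ∈ [-19/216, 53/216)
j=2 picked index 1: u0 ∈ [-23/108, 13/108)
j=3 picked index 3: u0 ∈ [7/216, 23/216)
j=4 picked index 4: u0 ∈ [-1/54, 11/54)
j=5 picked index 4: u0 ∈ [-31/216, 17/216)
j=6 picked index 6: u0 ∈ [-1/108, 1/4)
j=7 picked index 6: u0 ∈ [-29/216, 1/8)
intersection: [1/27, 17/216)

1/27 17/216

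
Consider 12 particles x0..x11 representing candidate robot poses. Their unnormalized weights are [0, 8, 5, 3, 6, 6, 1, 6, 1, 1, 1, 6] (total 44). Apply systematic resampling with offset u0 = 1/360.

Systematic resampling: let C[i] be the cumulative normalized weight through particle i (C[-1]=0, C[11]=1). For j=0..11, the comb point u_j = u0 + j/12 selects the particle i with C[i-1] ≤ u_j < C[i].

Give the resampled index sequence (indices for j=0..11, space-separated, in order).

C = [0, 2/11, 13/44, 4/11, 1/2, 7/11, 29/44, 35/44, 9/11, 37/44, 19/22, 1]
j=0: u_0=1/360 ∈ [0, 2/11) → index 1
j=1: u_1=31/360 ∈ [0, 2/11) → index 1
j=2: u_2=61/360 ∈ [0, 2/11) → index 1
j=3: u_3=91/360 ∈ [2/11, 13/44) → index 2
j=4: u_4=121/360 ∈ [13/44, 4/11) → index 3
j=5: u_5=151/360 ∈ [4/11, 1/2) → index 4
j=6: u_6=181/360 ∈ [1/2, 7/11) → index 5
j=7: u_7=211/360 ∈ [1/2, 7/11) → index 5
j=8: u_8=241/360 ∈ [29/44, 35/44) → index 7
j=9: u_9=271/360 ∈ [29/44, 35/44) → index 7
j=10: u_10=301/360 ∈ [9/11, 37/44) → index 9
j=11: u_11=331/360 ∈ [19/22, 1) → index 11

1 1 1 2 3 4 5 5 7 7 9 11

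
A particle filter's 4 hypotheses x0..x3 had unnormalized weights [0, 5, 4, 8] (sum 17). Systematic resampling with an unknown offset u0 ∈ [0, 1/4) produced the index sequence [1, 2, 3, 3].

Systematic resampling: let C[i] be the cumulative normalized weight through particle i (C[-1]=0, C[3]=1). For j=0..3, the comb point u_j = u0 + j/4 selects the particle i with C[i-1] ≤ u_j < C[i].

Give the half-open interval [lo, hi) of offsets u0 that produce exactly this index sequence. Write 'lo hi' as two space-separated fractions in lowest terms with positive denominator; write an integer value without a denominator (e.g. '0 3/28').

C = [0, 5/17, 9/17, 1]
j=0 picked index 1: u0 ∈ [0, 5/17)
j=1 picked index 2: u0 ∈ [3/68, 19/68)
j=2 picked index 3: u0 ∈ [1/34, 1/2)
j=3 picked index 3: u0 ∈ [-15/68, 1/4)
intersection: [3/68, 1/4)

3/68 1/4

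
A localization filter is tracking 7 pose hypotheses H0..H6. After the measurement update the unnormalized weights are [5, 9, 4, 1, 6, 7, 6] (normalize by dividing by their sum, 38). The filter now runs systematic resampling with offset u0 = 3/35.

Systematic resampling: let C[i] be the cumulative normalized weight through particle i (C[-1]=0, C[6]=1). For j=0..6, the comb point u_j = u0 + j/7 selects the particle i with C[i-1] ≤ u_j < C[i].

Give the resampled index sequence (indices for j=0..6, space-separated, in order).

C = [5/38, 7/19, 9/19, 1/2, 25/38, 16/19, 1]
j=0: u_0=3/35 ∈ [0, 5/38) → index 0
j=1: u_1=8/35 ∈ [5/38, 7/19) → index 1
j=2: u_2=13/35 ∈ [7/19, 9/19) → index 2
j=3: u_3=18/35 ∈ [1/2, 25/38) → index 4
j=4: u_4=23/35 ∈ [1/2, 25/38) → index 4
j=5: u_5=4/5 ∈ [25/38, 16/19) → index 5
j=6: u_6=33/35 ∈ [16/19, 1) → index 6

0 1 2 4 4 5 6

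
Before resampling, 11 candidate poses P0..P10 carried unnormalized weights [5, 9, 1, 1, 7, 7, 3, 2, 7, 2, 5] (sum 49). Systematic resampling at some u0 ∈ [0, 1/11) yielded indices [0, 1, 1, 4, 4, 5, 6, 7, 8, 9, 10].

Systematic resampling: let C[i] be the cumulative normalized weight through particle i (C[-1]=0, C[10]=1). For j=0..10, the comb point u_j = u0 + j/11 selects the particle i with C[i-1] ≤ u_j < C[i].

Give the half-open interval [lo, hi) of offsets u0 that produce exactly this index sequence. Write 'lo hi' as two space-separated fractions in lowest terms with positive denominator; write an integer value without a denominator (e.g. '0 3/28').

C = [5/49, 2/7, 15/49, 16/49, 23/49, 30/49, 33/49, 5/7, 6/7, 44/49, 1]
j=0 picked index 0: u0 ∈ [0, 5/49)
j=1 picked index 1: u0 ∈ [6/539, 15/77)
j=2 picked index 1: u0 ∈ [-43/539, 8/77)
j=3 picked index 4: u0 ∈ [29/539, 106/539)
j=4 picked index 4: u0 ∈ [-20/539, 57/539)
j=5 picked index 5: u0 ∈ [8/539, 85/539)
j=6 picked index 6: u0 ∈ [36/539, 69/539)
j=7 picked index 7: u0 ∈ [20/539, 6/77)
j=8 picked index 8: u0 ∈ [-1/77, 10/77)
j=9 picked index 9: u0 ∈ [3/77, 43/539)
j=10 picked index 10: u0 ∈ [-6/539, 1/11)
intersection: [36/539, 6/77)

36/539 6/77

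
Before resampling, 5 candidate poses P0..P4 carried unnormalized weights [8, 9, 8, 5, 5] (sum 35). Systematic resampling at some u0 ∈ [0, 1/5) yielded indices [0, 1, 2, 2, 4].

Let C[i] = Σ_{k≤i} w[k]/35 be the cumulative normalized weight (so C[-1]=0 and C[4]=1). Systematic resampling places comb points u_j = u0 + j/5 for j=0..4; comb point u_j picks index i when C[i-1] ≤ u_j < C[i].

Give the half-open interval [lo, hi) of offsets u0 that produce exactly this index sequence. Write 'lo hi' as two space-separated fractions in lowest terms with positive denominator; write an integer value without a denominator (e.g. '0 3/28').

C = [8/35, 17/35, 5/7, 6/7, 1]
j=0 picked index 0: u0 ∈ [0, 8/35)
j=1 picked index 1: u0 ∈ [1/35, 2/7)
j=2 picked index 2: u0 ∈ [3/35, 11/35)
j=3 picked index 2: u0 ∈ [-4/35, 4/35)
j=4 picked index 4: u0 ∈ [2/35, 1/5)
intersection: [3/35, 4/35)

3/35 4/35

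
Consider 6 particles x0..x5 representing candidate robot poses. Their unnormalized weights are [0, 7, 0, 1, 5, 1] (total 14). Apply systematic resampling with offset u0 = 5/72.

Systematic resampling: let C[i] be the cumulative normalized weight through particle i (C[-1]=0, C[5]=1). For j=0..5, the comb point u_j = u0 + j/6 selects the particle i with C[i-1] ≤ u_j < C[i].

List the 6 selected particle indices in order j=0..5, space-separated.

C = [0, 1/2, 1/2, 4/7, 13/14, 1]
j=0: u_0=5/72 ∈ [0, 1/2) → index 1
j=1: u_1=17/72 ∈ [0, 1/2) → index 1
j=2: u_2=29/72 ∈ [0, 1/2) → index 1
j=3: u_3=41/72 ∈ [1/2, 4/7) → index 3
j=4: u_4=53/72 ∈ [4/7, 13/14) → index 4
j=5: u_5=65/72 ∈ [4/7, 13/14) → index 4

1 1 1 3 4 4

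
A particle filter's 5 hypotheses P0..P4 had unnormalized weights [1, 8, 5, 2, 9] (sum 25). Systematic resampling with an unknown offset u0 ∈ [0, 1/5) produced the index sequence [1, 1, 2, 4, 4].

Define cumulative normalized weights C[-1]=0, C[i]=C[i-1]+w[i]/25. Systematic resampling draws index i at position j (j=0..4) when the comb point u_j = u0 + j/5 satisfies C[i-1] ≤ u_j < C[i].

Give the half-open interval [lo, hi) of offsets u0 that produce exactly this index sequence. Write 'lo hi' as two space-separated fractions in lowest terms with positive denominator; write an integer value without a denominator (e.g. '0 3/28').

1/25 4/25

C = [1/25, 9/25, 14/25, 16/25, 1]
j=0 picked index 1: u0 ∈ [1/25, 9/25)
j=1 picked index 1: u0 ∈ [-4/25, 4/25)
j=2 picked index 2: u0 ∈ [-1/25, 4/25)
j=3 picked index 4: u0 ∈ [1/25, 2/5)
j=4 picked index 4: u0 ∈ [-4/25, 1/5)
intersection: [1/25, 4/25)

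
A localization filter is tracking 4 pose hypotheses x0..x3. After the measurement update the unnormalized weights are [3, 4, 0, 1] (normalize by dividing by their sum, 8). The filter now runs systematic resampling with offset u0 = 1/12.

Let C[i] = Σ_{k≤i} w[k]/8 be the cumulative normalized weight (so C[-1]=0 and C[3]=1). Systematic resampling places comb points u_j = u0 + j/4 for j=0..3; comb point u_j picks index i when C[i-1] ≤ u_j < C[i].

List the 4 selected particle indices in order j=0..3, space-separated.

C = [3/8, 7/8, 7/8, 1]
j=0: u_0=1/12 ∈ [0, 3/8) → index 0
j=1: u_1=1/3 ∈ [0, 3/8) → index 0
j=2: u_2=7/12 ∈ [3/8, 7/8) → index 1
j=3: u_3=5/6 ∈ [3/8, 7/8) → index 1

0 0 1 1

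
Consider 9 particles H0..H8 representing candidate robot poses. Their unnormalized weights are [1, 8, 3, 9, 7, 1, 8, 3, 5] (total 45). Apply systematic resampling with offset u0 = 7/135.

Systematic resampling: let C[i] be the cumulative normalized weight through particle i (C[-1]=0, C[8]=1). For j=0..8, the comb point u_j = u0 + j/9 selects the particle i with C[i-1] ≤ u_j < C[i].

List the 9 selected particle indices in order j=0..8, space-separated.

C = [1/45, 1/5, 4/15, 7/15, 28/45, 29/45, 37/45, 8/9, 1]
j=0: u_0=7/135 ∈ [1/45, 1/5) → index 1
j=1: u_1=22/135 ∈ [1/45, 1/5) → index 1
j=2: u_2=37/135 ∈ [4/15, 7/15) → index 3
j=3: u_3=52/135 ∈ [4/15, 7/15) → index 3
j=4: u_4=67/135 ∈ [7/15, 28/45) → index 4
j=5: u_5=82/135 ∈ [7/15, 28/45) → index 4
j=6: u_6=97/135 ∈ [29/45, 37/45) → index 6
j=7: u_7=112/135 ∈ [37/45, 8/9) → index 7
j=8: u_8=127/135 ∈ [8/9, 1) → index 8

1 1 3 3 4 4 6 7 8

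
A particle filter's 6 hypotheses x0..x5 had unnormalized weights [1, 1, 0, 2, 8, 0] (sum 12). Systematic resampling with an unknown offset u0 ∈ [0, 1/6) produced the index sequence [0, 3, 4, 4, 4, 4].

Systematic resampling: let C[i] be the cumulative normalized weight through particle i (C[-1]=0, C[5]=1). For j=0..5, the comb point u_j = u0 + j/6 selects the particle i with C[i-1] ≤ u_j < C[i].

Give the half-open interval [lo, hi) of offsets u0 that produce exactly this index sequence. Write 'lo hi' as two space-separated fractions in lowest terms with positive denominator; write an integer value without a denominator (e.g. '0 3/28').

0 1/12

C = [1/12, 1/6, 1/6, 1/3, 1, 1]
j=0 picked index 0: u0 ∈ [0, 1/12)
j=1 picked index 3: u0 ∈ [0, 1/6)
j=2 picked index 4: u0 ∈ [0, 2/3)
j=3 picked index 4: u0 ∈ [-1/6, 1/2)
j=4 picked index 4: u0 ∈ [-1/3, 1/3)
j=5 picked index 4: u0 ∈ [-1/2, 1/6)
intersection: [0, 1/12)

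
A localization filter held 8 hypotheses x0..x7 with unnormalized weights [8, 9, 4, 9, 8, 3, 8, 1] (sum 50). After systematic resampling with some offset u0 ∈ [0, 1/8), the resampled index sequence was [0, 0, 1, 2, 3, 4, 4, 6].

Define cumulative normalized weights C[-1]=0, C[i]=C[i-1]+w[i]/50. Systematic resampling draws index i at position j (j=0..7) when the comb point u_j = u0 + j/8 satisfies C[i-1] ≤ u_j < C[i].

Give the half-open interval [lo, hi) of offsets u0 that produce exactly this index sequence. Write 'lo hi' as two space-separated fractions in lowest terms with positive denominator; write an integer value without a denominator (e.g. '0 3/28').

C = [4/25, 17/50, 21/50, 3/5, 19/25, 41/50, 49/50, 1]
j=0 picked index 0: u0 ∈ [0, 4/25)
j=1 picked index 0: u0 ∈ [-1/8, 7/200)
j=2 picked index 1: u0 ∈ [-9/100, 9/100)
j=3 picked index 2: u0 ∈ [-7/200, 9/200)
j=4 picked index 3: u0 ∈ [-2/25, 1/10)
j=5 picked index 4: u0 ∈ [-1/40, 27/200)
j=6 picked index 4: u0 ∈ [-3/20, 1/100)
j=7 picked index 6: u0 ∈ [-11/200, 21/200)
intersection: [0, 1/100)

0 1/100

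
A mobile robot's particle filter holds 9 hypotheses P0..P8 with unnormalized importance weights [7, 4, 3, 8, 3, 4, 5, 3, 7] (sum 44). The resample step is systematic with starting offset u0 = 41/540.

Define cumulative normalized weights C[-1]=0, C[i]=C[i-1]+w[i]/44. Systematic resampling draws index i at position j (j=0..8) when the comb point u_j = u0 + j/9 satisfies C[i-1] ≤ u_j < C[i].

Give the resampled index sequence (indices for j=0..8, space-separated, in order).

0 1 2 3 4 5 6 8 8

C = [7/44, 1/4, 7/22, 1/2, 25/44, 29/44, 17/22, 37/44, 1]
j=0: u_0=41/540 ∈ [0, 7/44) → index 0
j=1: u_1=101/540 ∈ [7/44, 1/4) → index 1
j=2: u_2=161/540 ∈ [1/4, 7/22) → index 2
j=3: u_3=221/540 ∈ [7/22, 1/2) → index 3
j=4: u_4=281/540 ∈ [1/2, 25/44) → index 4
j=5: u_5=341/540 ∈ [25/44, 29/44) → index 5
j=6: u_6=401/540 ∈ [29/44, 17/22) → index 6
j=7: u_7=461/540 ∈ [37/44, 1) → index 8
j=8: u_8=521/540 ∈ [37/44, 1) → index 8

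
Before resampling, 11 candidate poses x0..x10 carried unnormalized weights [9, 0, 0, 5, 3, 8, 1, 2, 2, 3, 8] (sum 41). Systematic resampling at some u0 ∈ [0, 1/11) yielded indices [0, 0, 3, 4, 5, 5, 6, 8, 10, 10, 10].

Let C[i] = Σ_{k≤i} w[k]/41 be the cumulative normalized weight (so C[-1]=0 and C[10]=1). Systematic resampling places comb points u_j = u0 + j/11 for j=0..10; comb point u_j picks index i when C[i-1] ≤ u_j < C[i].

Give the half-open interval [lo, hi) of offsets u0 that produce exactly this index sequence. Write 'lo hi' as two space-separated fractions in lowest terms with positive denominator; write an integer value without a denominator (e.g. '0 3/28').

35/451 40/451

C = [9/41, 9/41, 9/41, 14/41, 17/41, 25/41, 26/41, 28/41, 30/41, 33/41, 1]
j=0 picked index 0: u0 ∈ [0, 9/41)
j=1 picked index 0: u0 ∈ [-1/11, 58/451)
j=2 picked index 3: u0 ∈ [17/451, 72/451)
j=3 picked index 4: u0 ∈ [31/451, 64/451)
j=4 picked index 5: u0 ∈ [23/451, 111/451)
j=5 picked index 5: u0 ∈ [-18/451, 70/451)
j=6 picked index 6: u0 ∈ [29/451, 40/451)
j=7 picked index 8: u0 ∈ [21/451, 43/451)
j=8 picked index 10: u0 ∈ [35/451, 3/11)
j=9 picked index 10: u0 ∈ [-6/451, 2/11)
j=10 picked index 10: u0 ∈ [-47/451, 1/11)
intersection: [35/451, 40/451)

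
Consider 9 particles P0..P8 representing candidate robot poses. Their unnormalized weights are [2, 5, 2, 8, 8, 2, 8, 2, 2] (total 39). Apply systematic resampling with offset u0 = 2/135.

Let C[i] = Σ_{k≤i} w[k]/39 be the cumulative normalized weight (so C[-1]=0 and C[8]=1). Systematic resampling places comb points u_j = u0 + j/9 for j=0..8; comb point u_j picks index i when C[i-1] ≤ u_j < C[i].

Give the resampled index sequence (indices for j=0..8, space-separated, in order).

0 1 3 3 4 4 5 6 7

C = [2/39, 7/39, 3/13, 17/39, 25/39, 9/13, 35/39, 37/39, 1]
j=0: u_0=2/135 ∈ [0, 2/39) → index 0
j=1: u_1=17/135 ∈ [2/39, 7/39) → index 1
j=2: u_2=32/135 ∈ [3/13, 17/39) → index 3
j=3: u_3=47/135 ∈ [3/13, 17/39) → index 3
j=4: u_4=62/135 ∈ [17/39, 25/39) → index 4
j=5: u_5=77/135 ∈ [17/39, 25/39) → index 4
j=6: u_6=92/135 ∈ [25/39, 9/13) → index 5
j=7: u_7=107/135 ∈ [9/13, 35/39) → index 6
j=8: u_8=122/135 ∈ [35/39, 37/39) → index 7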